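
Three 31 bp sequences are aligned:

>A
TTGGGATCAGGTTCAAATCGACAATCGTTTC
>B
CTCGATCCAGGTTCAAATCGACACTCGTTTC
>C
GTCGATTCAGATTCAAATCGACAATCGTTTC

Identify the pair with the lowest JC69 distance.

A–B: 6/31 differ, p = 0.194, d = 0.224.
A–C: 5/31 differ, p = 0.161, d = 0.182.
B–C: 4/31 differ, p = 0.129, d = 0.142.
The smallest distance is between B and C.

B and C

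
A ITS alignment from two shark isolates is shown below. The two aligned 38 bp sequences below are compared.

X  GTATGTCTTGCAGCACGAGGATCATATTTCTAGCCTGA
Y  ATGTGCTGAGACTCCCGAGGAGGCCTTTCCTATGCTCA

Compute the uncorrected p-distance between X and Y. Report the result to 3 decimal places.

The sequences differ at 19 of 38 positions.
p = 19/38 = 0.500.

0.500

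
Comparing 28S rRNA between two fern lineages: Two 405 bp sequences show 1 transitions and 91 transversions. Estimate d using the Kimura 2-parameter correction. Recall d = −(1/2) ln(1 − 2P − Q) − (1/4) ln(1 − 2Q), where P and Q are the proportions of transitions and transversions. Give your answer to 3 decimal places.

P = 1/405 ≈ 0.002469 and Q = 91/405 ≈ 0.224691.
Under the Kimura two-parameter model, d = −½ ln(1 − 2P − Q) − ¼ ln(1 − 2Q).
1 − 2P − Q = 0.770371, giving −½ ln(0.770371) = 0.130442.
1 − 2Q = 0.550618, giving −¼ ln(0.550618) = 0.149178.
d = 0.130442 + 0.149178 = 0.279620.

0.280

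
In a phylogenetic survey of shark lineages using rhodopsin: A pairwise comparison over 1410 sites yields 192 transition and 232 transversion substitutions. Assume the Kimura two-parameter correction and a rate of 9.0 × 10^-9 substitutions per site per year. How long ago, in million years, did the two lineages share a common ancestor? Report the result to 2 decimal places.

21.49

P = 192/1410 ≈ 0.13617 and Q = 232/1410 ≈ 0.164539.
Under the Kimura two-parameter model, d = −½ ln(1 − 2P − Q) − ¼ ln(1 − 2Q).
1 − 2P − Q = 0.563121, giving −½ ln(0.563121) = 0.287130.
1 − 2Q = 0.670922, giving −¼ ln(0.670922) = 0.099776.
d = 0.287130 + 0.099776 = 0.386906.
Under a molecular clock d = 2μt, so t = d/(2μ) = 0.386906 / (2 × 9.0 × 10^-9) = 21.49 million years.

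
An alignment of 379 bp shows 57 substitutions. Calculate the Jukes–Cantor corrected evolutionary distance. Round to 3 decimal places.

p = 57/379 ≈ 0.150396.
d = −(3/4) ln(1 − 4p/3) = −0.75 ln(1 − 0.200528) = −0.75 ln(0.799472)
  = −0.75 × (-0.223804) = 0.167853 substitutions/site.

0.168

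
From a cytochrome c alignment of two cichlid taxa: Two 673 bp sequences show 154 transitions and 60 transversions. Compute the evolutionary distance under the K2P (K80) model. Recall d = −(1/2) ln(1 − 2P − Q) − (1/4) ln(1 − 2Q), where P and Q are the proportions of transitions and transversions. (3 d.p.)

P = 154/673 ≈ 0.228826 and Q = 60/673 ≈ 0.089153.
Under the Kimura two-parameter model, d = −½ ln(1 − 2P − Q) − ¼ ln(1 − 2Q).
1 − 2P − Q = 0.453195, giving −½ ln(0.453195) = 0.395716.
1 − 2Q = 0.821694, giving −¼ ln(0.821694) = 0.049097.
d = 0.395716 + 0.049097 = 0.444813.

0.445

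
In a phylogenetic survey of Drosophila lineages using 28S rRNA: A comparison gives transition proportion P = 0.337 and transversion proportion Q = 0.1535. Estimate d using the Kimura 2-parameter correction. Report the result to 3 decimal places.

0.970

Under the Kimura two-parameter model, d = −½ ln(1 − 2P − Q) − ¼ ln(1 − 2Q).
1 − 2P − Q = 0.1725, giving −½ ln(0.1725) = 0.878679.
1 − 2Q = 0.693, giving −¼ ln(0.693) = 0.091681.
d = 0.878679 + 0.091681 = 0.970360.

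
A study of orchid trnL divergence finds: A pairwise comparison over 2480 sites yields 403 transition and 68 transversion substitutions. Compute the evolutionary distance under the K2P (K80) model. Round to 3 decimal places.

P = 403/2480 = 0.1625 and Q = 68/2480 ≈ 0.027419.
Under the Kimura two-parameter model, d = −½ ln(1 − 2P − Q) − ¼ ln(1 − 2Q).
1 − 2P − Q = 0.647581, giving −½ ln(0.647581) = 0.217256.
1 − 2Q = 0.945162, giving −¼ ln(0.945162) = 0.014100.
d = 0.217256 + 0.014100 = 0.231356.

0.231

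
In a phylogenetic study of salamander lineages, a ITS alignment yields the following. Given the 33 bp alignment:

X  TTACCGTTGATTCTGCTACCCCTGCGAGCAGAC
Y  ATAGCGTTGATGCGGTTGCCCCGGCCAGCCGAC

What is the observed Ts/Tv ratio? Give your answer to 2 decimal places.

Transitions are A↔G and C↔T; transversions are all other mismatches.
Transitions: 2. Transversions: 7.
R = 2/7 = 0.285714… ≈ 0.29 (to 2 d.p.).

0.29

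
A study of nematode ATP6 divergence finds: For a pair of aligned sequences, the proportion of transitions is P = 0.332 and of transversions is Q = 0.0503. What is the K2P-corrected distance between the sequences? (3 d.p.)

0.653

Under the Kimura two-parameter model, d = −½ ln(1 − 2P − Q) − ¼ ln(1 − 2Q).
1 − 2P − Q = 0.2857, giving −½ ln(0.2857) = 0.626406.
1 − 2Q = 0.8994, giving −¼ ln(0.8994) = 0.026507.
d = 0.626406 + 0.026507 = 0.652913.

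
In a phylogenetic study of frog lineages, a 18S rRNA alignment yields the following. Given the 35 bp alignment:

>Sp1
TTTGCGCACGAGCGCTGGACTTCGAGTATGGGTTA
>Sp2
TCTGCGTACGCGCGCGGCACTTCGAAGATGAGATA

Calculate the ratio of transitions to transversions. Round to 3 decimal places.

0.800

Transitions are A↔G and C↔T; transversions are all other mismatches.
Transitions: 4. Transversions: 5.
R = 4/5 = 0.800.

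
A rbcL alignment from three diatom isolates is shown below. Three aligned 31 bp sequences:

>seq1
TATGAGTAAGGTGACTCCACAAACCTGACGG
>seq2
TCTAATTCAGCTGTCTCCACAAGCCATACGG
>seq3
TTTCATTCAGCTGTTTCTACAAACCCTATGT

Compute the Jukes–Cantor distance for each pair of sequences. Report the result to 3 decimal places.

d(seq1,seq2) = 0.367, d(seq1,seq3) = 0.544, d(seq2,seq3) = 0.316

seq1–seq2: 9/31 sites differ → p ≈ 0.290323, d = −0.75 ln(1 − 0.387097) = 0.367161 ≈ 0.367.
seq1–seq3: 12/31 sites differ → p ≈ 0.387097, d = −0.75 ln(1 − 0.516129) = 0.544453 ≈ 0.544.
seq2–seq3: 8/31 sites differ → p ≈ 0.258065, d = −0.75 ln(1 − 0.344087) = 0.316295 ≈ 0.316.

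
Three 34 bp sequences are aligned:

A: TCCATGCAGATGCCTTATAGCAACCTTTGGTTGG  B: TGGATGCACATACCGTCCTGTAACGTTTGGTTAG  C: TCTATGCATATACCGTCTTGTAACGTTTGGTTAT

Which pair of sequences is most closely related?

B and C

A–B: 11/34 differ, p = 0.324, d = 0.423.
A–C: 10/34 differ, p = 0.294, d = 0.373.
B–C: 5/34 differ, p = 0.147, d = 0.164.
The smallest distance is between B and C.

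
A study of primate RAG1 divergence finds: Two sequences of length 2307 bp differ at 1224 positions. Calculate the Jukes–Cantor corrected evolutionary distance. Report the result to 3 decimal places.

0.922

p = 1224/2307 ≈ 0.530559.
d = −(3/4) ln(1 − 4p/3) = −0.75 ln(1 − 0.707412) = −0.75 ln(0.292588)
  = −0.75 × (-1.228990) = 0.921743 substitutions/site.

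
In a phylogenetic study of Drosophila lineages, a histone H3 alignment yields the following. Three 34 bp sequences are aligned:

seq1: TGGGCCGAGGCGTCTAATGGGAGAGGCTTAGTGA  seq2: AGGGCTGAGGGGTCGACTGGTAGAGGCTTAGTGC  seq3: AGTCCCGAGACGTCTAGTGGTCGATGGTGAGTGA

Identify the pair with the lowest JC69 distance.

seq1 and seq2

seq1–seq2: 7/34 differ, p = 0.206, d = 0.241.
seq1–seq3: 10/34 differ, p = 0.294, d = 0.373.
seq2–seq3: 12/34 differ, p = 0.353, d = 0.477.
The smallest distance is between seq1 and seq2.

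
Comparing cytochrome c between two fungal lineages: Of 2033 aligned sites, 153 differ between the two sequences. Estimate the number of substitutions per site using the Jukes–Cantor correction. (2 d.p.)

0.08

p = 153/2033 ≈ 0.075258.
d = −(3/4) ln(1 − 4p/3) = −0.75 ln(1 − 0.100344) = −0.75 ln(0.899656)
  = −0.75 × (-0.105743) = 0.079307 substitutions/site.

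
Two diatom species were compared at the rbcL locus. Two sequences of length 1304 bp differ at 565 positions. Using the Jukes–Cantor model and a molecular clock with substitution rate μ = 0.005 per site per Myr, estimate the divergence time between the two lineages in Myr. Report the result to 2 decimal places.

64.65

p = 565/1304 ≈ 0.433282.
d = −(3/4) ln(1 − 4p/3) = −0.75 ln(1 − 0.577709) = −0.75 ln(0.422291)
  = −0.75 × (-0.862061) = 0.646546 substitutions/site.
Under a molecular clock d = 2μt, so t = d/(2μ) = 0.646546 / (2 × 0.005) = 64.65 Myr.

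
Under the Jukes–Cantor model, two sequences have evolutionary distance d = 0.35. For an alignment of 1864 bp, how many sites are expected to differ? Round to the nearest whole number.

Invert JC69: p = (3/4)(1 − e^(−4d/3)) = 0.75 × (1 − e^(-0.466667)) = 0.75 × (1 − 0.627089) = 0.279683.
Expected differing sites = pL ≈ 0.279683 × 1864 = 521.329112 ≈ 521.

521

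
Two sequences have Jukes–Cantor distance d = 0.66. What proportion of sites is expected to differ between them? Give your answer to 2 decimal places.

p = (3/4)(1 − e^(−4d/3)) = 0.75 × (1 − e^(-0.88)) = 0.75 × (1 − 0.414783) = 0.438913.

0.44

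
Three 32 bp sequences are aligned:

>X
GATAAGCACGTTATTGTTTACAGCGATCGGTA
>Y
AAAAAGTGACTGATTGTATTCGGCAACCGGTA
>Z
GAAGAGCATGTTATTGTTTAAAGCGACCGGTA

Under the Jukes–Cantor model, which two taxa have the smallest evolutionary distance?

X–Y: 12/32 differ, p = 0.375, d = 0.520.
X–Z: 5/32 differ, p = 0.156, d = 0.175.
Y–Z: 12/32 differ, p = 0.375, d = 0.520.
The smallest distance is between X and Z.

X and Z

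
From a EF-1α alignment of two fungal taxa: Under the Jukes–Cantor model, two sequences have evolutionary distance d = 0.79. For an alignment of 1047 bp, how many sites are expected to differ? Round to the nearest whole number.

Invert JC69: p = (3/4)(1 − e^(−4d/3)) = 0.75 × (1 − e^(-1.053333)) = 0.75 × (1 − 0.348773) = 0.488420.
Expected differing sites = pL ≈ 0.488420 × 1047 = 511.37574 ≈ 511.

511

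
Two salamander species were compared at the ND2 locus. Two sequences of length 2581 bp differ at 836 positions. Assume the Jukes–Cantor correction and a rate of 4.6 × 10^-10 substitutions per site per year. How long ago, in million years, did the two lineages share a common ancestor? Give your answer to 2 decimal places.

p = 836/2581 ≈ 0.323905.
d = −(3/4) ln(1 − 4p/3) = −0.75 ln(1 − 0.431873) = −0.75 ln(0.568127)
  = −0.75 × (-0.565410) = 0.424058 substitutions/site.
Under a molecular clock d = 2μt, so t = d/(2μ) = 0.424058 / (2 × 4.6 × 10^-10) = 460.93 million years.

460.93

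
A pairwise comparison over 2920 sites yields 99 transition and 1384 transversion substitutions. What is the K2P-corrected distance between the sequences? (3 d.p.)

P = 99/2920 ≈ 0.033904 and Q = 1384/2920 ≈ 0.473973.
Under the Kimura two-parameter model, d = −½ ln(1 − 2P − Q) − ¼ ln(1 − 2Q).
1 − 2P − Q = 0.458219, giving −½ ln(0.458219) = 0.390204.
1 − 2Q = 0.052054, giving −¼ ln(0.052054) = 0.738868.
d = 0.390204 + 0.738868 = 1.129072.

1.129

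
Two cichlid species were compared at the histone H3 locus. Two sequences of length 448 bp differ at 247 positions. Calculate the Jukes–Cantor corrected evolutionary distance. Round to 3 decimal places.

p = 247/448 ≈ 0.551339.
d = −(3/4) ln(1 − 4p/3) = −0.75 ln(1 − 0.735119) = −0.75 ln(0.264881)
  = −0.75 × (-1.328475) = 0.996356 substitutions/site.

0.996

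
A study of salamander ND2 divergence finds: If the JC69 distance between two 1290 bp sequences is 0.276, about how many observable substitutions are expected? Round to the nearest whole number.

298

Invert JC69: p = (3/4)(1 − e^(−4d/3)) = 0.75 × (1 − e^(-0.368)) = 0.75 × (1 − 0.692117) = 0.230912.
Expected differing sites = pL ≈ 0.230912 × 1290 = 297.87648 ≈ 298.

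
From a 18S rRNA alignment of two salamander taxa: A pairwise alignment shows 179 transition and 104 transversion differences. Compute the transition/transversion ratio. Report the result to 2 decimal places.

R = 179/104 = 1.721153… ≈ 1.72 (to 2 d.p.).

1.72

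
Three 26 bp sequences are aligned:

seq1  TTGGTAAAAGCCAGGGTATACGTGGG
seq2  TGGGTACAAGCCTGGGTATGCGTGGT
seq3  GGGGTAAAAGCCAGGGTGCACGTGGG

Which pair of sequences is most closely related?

seq1–seq2: 5/26 differ, p = 0.192, d = 0.222.
seq1–seq3: 4/26 differ, p = 0.154, d = 0.172.
seq2–seq3: 7/26 differ, p = 0.269, d = 0.334.
The smallest distance is between seq1 and seq3.

seq1 and seq3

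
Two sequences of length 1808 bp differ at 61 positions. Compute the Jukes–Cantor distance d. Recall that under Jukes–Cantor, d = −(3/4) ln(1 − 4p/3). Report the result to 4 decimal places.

p = 61/1808 ≈ 0.033739.
d = −(3/4) ln(1 − 4p/3) = −0.75 ln(1 − 0.044985) = −0.75 ln(0.955015)
  = −0.75 × (-0.046028) = 0.034521 substitutions/site.

0.0345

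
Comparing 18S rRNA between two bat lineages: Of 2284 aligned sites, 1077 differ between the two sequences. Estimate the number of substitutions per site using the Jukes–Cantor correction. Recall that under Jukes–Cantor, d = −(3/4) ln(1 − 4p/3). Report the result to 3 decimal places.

0.743

p = 1077/2284 ≈ 0.471541.
d = −(3/4) ln(1 − 4p/3) = −0.75 ln(1 − 0.628721) = −0.75 ln(0.371279)
  = −0.75 × (-0.990801) = 0.743101 substitutions/site.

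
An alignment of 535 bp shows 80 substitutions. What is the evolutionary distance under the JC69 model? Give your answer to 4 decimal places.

p = 80/535 ≈ 0.149533.
d = −(3/4) ln(1 − 4p/3) = −0.75 ln(1 − 0.199377) = −0.75 ln(0.800623)
  = −0.75 × (-0.222365) = 0.166774 substitutions/site.

0.1668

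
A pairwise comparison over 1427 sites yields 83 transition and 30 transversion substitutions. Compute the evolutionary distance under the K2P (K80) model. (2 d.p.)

P = 83/1427 ≈ 0.058164 and Q = 30/1427 ≈ 0.021023.
Under the Kimura two-parameter model, d = −½ ln(1 − 2P − Q) − ¼ ln(1 − 2Q).
1 − 2P − Q = 0.862649, giving −½ ln(0.862649) = 0.073874.
1 − 2Q = 0.957954, giving −¼ ln(0.957954) = 0.010739.
d = 0.073874 + 0.010739 = 0.084613.

0.08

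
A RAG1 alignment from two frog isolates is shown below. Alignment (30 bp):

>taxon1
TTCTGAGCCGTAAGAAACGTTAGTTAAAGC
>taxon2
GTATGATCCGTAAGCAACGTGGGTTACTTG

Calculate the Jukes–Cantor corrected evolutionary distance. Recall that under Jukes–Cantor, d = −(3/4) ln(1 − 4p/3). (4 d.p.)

0.4408

The sequences differ at 10 of 30 sites (1, 3, 7, 15, 21, 22, 27, 28, 29, 30), so p = 10/30 ≈ 0.333333.
d = −(3/4) ln(1 − 4p/3) = −0.75 ln(1 − 0.444444) = −0.75 ln(0.555556)
  = −0.75 × (-0.587786) = 0.440840 substitutions/site.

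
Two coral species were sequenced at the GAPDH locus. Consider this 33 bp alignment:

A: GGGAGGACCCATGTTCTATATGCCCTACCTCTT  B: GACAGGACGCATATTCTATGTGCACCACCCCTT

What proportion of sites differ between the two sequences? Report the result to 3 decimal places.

0.242

The sequences differ at 8 of 33 positions (sites 2, 3, 9, 13, 20, 24, 26, 30).
p = 8/33 = 0.242424… ≈ 0.242 (to 3 d.p.).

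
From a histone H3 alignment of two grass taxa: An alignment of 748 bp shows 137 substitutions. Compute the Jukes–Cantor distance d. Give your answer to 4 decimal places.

p = 137/748 ≈ 0.183155.
d = −(3/4) ln(1 − 4p/3) = −0.75 ln(1 − 0.244207) = −0.75 ln(0.755793)
  = −0.75 × (-0.279988) = 0.209991 substitutions/site.

0.2100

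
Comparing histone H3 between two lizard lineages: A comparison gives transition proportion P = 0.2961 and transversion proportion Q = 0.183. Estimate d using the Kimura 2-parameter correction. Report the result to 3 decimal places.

Under the Kimura two-parameter model, d = −½ ln(1 − 2P − Q) − ¼ ln(1 − 2Q).
1 − 2P − Q = 0.2248, giving −½ ln(0.2248) = 0.746272.
1 − 2Q = 0.634, giving −¼ ln(0.634) = 0.113927.
d = 0.746272 + 0.113927 = 0.860199.

0.860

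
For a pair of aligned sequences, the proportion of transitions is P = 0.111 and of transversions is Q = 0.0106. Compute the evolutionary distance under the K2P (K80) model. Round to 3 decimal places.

Under the Kimura two-parameter model, d = −½ ln(1 − 2P − Q) − ¼ ln(1 − 2Q).
1 − 2P − Q = 0.7674, giving −½ ln(0.7674) = 0.132374.
1 − 2Q = 0.9788, giving −¼ ln(0.9788) = 0.005357.
d = 0.132374 + 0.005357 = 0.137731.

0.138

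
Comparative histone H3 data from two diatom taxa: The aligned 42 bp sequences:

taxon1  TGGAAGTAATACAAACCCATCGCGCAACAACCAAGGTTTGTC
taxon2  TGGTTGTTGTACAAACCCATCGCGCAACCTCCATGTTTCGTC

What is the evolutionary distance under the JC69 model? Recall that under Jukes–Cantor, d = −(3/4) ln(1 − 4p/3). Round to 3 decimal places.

The sequences differ at 9 of 42 sites (4, 5, 8, 9, 29, 30, 34, 36, 39), so p = 9/42 ≈ 0.214286.
d = −(3/4) ln(1 − 4p/3) = −0.75 ln(1 − 0.285715) = −0.75 ln(0.714285)
  = −0.75 × (-0.336473) = 0.252355 substitutions/site.

0.252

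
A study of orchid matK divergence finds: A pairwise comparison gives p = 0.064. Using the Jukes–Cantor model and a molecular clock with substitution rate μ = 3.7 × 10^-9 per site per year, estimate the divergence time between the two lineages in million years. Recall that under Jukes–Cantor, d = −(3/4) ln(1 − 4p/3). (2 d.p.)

d = −(3/4) ln(1 − 4p/3) = −0.75 ln(1 − 0.085333) = −0.75 ln(0.914667)
  = −0.75 × (-0.089195) = 0.066896 substitutions/site.
Under a molecular clock d = 2μt, so t = d/(2μ) = 0.066896 / (2 × 3.7 × 10^-9) = 9.04 million years.

9.04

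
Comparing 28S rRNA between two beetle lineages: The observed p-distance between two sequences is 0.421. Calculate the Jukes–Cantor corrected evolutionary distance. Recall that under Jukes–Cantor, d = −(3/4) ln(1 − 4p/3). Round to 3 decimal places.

0.618

d = −(3/4) ln(1 − 4p/3) = −0.75 ln(1 − 0.561333) = −0.75 ln(0.438667)
  = −0.75 × (-0.824015) = 0.618011 substitutions/site.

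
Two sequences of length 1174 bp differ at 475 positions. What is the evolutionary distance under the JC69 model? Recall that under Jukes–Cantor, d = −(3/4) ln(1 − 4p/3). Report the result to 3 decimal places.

p = 475/1174 ≈ 0.4046.
d = −(3/4) ln(1 − 4p/3) = −0.75 ln(1 − 0.539467) = −0.75 ln(0.460533)
  = −0.75 × (-0.775371) = 0.581528 substitutions/site.

0.582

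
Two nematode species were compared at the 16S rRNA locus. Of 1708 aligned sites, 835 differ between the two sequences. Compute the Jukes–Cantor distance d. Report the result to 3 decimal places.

p = 835/1708 ≈ 0.488876.
d = −(3/4) ln(1 − 4p/3) = −0.75 ln(1 − 0.651835) = −0.75 ln(0.348165)
  = −0.75 × (-1.055079) = 0.791309 substitutions/site.

0.791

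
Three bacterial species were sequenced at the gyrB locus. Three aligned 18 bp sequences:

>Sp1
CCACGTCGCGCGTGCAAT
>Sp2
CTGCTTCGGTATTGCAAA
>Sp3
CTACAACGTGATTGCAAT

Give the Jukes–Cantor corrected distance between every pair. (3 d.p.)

d(Sp1,Sp2) = 0.673, d(Sp1,Sp3) = 0.441, d(Sp2,Sp3) = 0.441

Sp1–Sp2: 8/18 sites differ → p ≈ 0.444444, d = −0.75 ln(1 − 0.592592) = 0.673455 ≈ 0.673.
Sp1–Sp3: 6/18 sites differ → p ≈ 0.333333, d = −0.75 ln(1 − 0.444444) = 0.440839 ≈ 0.441.
Sp2–Sp3: 6/18 sites differ → p ≈ 0.333333, d = −0.75 ln(1 − 0.444444) = 0.440839 ≈ 0.441.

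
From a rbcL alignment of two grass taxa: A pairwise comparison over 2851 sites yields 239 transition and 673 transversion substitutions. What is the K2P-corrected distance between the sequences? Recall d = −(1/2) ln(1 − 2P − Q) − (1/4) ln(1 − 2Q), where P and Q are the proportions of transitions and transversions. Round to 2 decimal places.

0.42

P = 239/2851 ≈ 0.08383 and Q = 673/2851 ≈ 0.236058.
Under the Kimura two-parameter model, d = −½ ln(1 − 2P − Q) − ¼ ln(1 − 2Q).
1 − 2P − Q = 0.596282, giving −½ ln(0.596282) = 0.258521.
1 − 2Q = 0.527884, giving −¼ ln(0.527884) = 0.159720.
d = 0.258521 + 0.159720 = 0.418241.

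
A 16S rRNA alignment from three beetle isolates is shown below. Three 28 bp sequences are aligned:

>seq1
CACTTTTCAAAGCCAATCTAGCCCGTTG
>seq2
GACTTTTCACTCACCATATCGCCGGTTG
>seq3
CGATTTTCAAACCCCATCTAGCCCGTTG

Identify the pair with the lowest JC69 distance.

seq1 and seq3

seq1–seq2: 9/28 differ, p = 0.321, d = 0.420.
seq1–seq3: 4/28 differ, p = 0.143, d = 0.158.
seq2–seq3: 9/28 differ, p = 0.321, d = 0.420.
The smallest distance is between seq1 and seq3.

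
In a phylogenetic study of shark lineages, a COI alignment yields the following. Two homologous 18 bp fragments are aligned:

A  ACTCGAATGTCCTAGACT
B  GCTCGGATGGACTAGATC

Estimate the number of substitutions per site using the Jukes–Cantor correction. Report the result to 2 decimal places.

0.44

The sequences differ at 6 of 18 sites (1, 6, 10, 11, 17, 18), so p = 6/18 ≈ 0.333333.
d = −(3/4) ln(1 − 4p/3) = −0.75 ln(1 − 0.444444) = −0.75 ln(0.555556)
  = −0.75 × (-0.587786) = 0.440840 substitutions/site.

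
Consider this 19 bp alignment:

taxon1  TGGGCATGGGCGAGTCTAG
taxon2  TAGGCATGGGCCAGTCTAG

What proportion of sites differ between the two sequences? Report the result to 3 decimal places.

The sequences differ at 2 of 19 positions (sites 2, 12).
p = 2/19 = 0.105263… ≈ 0.105 (to 3 d.p.).

0.105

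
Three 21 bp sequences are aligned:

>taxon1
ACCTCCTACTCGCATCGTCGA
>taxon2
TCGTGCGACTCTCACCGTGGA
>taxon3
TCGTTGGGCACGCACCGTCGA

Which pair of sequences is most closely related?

taxon1–taxon2: 7/21 differ, p = 0.333, d = 0.441.
taxon1–taxon3: 8/21 differ, p = 0.381, d = 0.532.
taxon2–taxon3: 6/21 differ, p = 0.286, d = 0.360.
The smallest distance is between taxon2 and taxon3.

taxon2 and taxon3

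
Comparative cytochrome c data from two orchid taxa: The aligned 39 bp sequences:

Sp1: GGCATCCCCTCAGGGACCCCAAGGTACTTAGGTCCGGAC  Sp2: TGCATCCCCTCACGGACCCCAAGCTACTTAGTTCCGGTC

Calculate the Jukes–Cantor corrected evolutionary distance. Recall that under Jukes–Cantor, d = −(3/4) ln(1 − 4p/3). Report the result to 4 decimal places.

The sequences differ at 5 of 39 sites (1, 13, 24, 32, 38), so p = 5/39 ≈ 0.128205.
d = −(3/4) ln(1 − 4p/3) = −0.75 ln(1 − 0.17094) = −0.75 ln(0.82906)
  = −0.75 × (-0.187463) = 0.140597 substitutions/site.

0.1406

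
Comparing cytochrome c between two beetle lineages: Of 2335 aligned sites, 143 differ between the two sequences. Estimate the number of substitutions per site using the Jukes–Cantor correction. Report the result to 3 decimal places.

p = 143/2335 ≈ 0.061242.
d = −(3/4) ln(1 − 4p/3) = −0.75 ln(1 − 0.081656) = −0.75 ln(0.918344)
  = −0.75 × (-0.085183) = 0.063887 substitutions/site.

0.064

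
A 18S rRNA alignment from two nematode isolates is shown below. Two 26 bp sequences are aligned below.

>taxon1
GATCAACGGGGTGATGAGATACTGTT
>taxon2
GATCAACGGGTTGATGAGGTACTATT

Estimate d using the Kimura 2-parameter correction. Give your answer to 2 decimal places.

0.13

Of 26 sites, 2 differences are transitions and 1 are transversions, so P = 2/26 ≈ 0.076923 and Q = 1/26 ≈ 0.038462.
Under the Kimura two-parameter model, d = −½ ln(1 − 2P − Q) − ¼ ln(1 − 2Q).
1 − 2P − Q = 0.807692, giving −½ ln(0.807692) = 0.106787.
1 − 2Q = 0.923076, giving −¼ ln(0.923076) = 0.020011.
d = 0.106787 + 0.020011 = 0.126798.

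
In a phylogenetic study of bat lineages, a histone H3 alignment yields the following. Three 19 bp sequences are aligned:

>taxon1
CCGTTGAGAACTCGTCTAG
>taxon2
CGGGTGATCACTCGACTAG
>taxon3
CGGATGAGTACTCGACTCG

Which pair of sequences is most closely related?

taxon1–taxon2: 5/19 differ, p = 0.263, d = 0.324.
taxon1–taxon3: 5/19 differ, p = 0.263, d = 0.324.
taxon2–taxon3: 4/19 differ, p = 0.211, d = 0.247.
The smallest distance is between taxon2 and taxon3.

taxon2 and taxon3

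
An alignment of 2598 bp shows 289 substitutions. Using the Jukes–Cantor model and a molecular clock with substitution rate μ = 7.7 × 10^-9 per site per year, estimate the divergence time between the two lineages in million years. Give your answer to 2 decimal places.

7.82

p = 289/2598 ≈ 0.111239.
d = −(3/4) ln(1 − 4p/3) = −0.75 ln(1 − 0.148319) = −0.75 ln(0.851681)
  = −0.75 × (-0.160543) = 0.120407 substitutions/site.
Under a molecular clock d = 2μt, so t = d/(2μ) = 0.120407 / (2 × 7.7 × 10^-9) = 7.82 million years.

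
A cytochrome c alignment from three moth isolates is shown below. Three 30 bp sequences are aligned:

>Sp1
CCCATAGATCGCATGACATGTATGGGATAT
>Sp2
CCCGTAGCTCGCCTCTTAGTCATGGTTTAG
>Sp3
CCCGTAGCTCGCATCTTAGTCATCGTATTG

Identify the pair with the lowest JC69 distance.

Sp2 and Sp3

Sp1–Sp2: 12/30 differ, p = 0.400, d = 0.572.
Sp1–Sp3: 12/30 differ, p = 0.400, d = 0.572.
Sp2–Sp3: 4/30 differ, p = 0.133, d = 0.147.
The smallest distance is between Sp2 and Sp3.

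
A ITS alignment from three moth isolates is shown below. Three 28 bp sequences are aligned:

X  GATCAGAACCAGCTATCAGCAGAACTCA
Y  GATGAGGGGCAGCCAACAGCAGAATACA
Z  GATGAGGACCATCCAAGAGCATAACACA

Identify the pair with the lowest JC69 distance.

Y and Z

X–Y: 8/28 differ, p = 0.286, d = 0.360.
X–Z: 8/28 differ, p = 0.286, d = 0.360.
Y–Z: 6/28 differ, p = 0.214, d = 0.252.
The smallest distance is between Y and Z.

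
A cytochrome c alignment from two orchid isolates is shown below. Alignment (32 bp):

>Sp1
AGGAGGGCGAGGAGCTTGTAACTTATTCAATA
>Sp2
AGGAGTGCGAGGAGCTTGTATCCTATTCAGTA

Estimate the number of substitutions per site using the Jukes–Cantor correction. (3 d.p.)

The sequences differ at 4 of 32 sites (6, 21, 23, 30), so p = 4/32 = 0.125.
d = −(3/4) ln(1 − 4p/3) = −0.75 ln(1 − 0.166667) = −0.75 ln(0.833333)
  = −0.75 × (-0.182322) = 0.136742 substitutions/site.

0.137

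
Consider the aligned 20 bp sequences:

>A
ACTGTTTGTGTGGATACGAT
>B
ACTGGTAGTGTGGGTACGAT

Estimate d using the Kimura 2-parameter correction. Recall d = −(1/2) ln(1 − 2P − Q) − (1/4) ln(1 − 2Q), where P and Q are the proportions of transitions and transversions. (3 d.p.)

Of 20 sites, 1 differences are transitions and 2 are transversions, so P = 1/20 = 0.05 and Q = 2/20 = 0.1.
Under the Kimura two-parameter model, d = −½ ln(1 − 2P − Q) − ¼ ln(1 − 2Q).
1 − 2P − Q = 0.8, giving −½ ln(0.8) = 0.111572.
1 − 2Q = 0.8, giving −¼ ln(0.8) = 0.055786.
d = 0.111572 + 0.055786 = 0.167358.

0.167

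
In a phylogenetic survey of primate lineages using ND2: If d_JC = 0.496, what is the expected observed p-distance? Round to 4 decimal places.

p = (3/4)(1 − e^(−4d/3)) = 0.75 × (1 − e^(-0.661333)) = 0.75 × (1 − 0.516163) = 0.362878.

0.3629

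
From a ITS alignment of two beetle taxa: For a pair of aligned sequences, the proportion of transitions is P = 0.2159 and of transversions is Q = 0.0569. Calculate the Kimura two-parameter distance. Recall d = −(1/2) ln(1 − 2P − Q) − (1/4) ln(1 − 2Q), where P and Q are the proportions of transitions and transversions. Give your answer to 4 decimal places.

0.3656

Under the Kimura two-parameter model, d = −½ ln(1 − 2P − Q) − ¼ ln(1 − 2Q).
1 − 2P − Q = 0.5113, giving −½ ln(0.5113) = 0.335399.
1 − 2Q = 0.8862, giving −¼ ln(0.8862) = 0.030203.
d = 0.335399 + 0.030203 = 0.365602.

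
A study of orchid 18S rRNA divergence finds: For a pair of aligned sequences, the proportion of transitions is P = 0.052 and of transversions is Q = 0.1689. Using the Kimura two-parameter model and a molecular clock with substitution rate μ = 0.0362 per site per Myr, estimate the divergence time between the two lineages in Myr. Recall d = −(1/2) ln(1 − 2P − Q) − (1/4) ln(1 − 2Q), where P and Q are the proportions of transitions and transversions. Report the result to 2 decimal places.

3.62

Under the Kimura two-parameter model, d = −½ ln(1 − 2P − Q) − ¼ ln(1 − 2Q).
1 − 2P − Q = 0.7271, giving −½ ln(0.7271) = 0.159346.
1 − 2Q = 0.6622, giving −¼ ln(0.6622) = 0.103047.
d = 0.159346 + 0.103047 = 0.262393.
Under a molecular clock d = 2μt, so t = d/(2μ) = 0.262393 / (2 × 0.0362) = 3.62 Myr.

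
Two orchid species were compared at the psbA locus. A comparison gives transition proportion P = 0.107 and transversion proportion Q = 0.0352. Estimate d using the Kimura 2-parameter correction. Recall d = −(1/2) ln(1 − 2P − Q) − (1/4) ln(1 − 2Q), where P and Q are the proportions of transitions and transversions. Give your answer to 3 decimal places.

0.162

Under the Kimura two-parameter model, d = −½ ln(1 − 2P − Q) − ¼ ln(1 − 2Q).
1 − 2P − Q = 0.7508, giving −½ ln(0.7508) = 0.143308.
1 − 2Q = 0.9296, giving −¼ ln(0.9296) = 0.018250.
d = 0.143308 + 0.018250 = 0.161558.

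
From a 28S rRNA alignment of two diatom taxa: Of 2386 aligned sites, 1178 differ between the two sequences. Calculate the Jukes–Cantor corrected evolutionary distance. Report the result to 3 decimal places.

0.805

p = 1178/2386 ≈ 0.493713.
d = −(3/4) ln(1 − 4p/3) = −0.75 ln(1 − 0.658284) = −0.75 ln(0.341716)
  = −0.75 × (-1.073775) = 0.805331 substitutions/site.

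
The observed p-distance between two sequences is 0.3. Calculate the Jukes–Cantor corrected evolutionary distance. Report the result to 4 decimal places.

0.3831

d = −(3/4) ln(1 − 4p/3) = −0.75 ln(1 − 0.4) = −0.75 ln(0.6)
  = −0.75 × (-0.510826) = 0.383120 substitutions/site.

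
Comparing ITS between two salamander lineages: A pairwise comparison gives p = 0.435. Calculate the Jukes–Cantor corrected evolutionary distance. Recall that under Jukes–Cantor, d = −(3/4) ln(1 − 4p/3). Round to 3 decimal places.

d = −(3/4) ln(1 − 4p/3) = −0.75 ln(1 − 0.58) = −0.75 ln(0.42)
  = −0.75 × (-0.867501) = 0.650626 substitutions/site.

0.651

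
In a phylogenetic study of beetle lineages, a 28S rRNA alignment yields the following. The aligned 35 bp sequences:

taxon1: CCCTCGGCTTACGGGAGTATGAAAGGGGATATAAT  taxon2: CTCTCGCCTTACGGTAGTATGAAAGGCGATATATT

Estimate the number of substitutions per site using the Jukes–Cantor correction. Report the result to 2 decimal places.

0.16

The sequences differ at 5 of 35 sites (2, 7, 15, 27, 34), so p = 5/35 ≈ 0.142857.
d = −(3/4) ln(1 − 4p/3) = −0.75 ln(1 − 0.190476) = −0.75 ln(0.809524)
  = −0.75 × (-0.211309) = 0.158482 substitutions/site.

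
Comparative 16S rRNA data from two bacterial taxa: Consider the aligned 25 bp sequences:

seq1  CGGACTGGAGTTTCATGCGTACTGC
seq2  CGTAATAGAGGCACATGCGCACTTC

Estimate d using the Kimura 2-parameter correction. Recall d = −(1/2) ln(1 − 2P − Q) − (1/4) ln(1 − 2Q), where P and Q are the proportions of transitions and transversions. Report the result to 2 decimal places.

Of 25 sites, 3 differences are transitions and 5 are transversions, so P = 3/25 = 0.12 and Q = 5/25 = 0.2.
Under the Kimura two-parameter model, d = −½ ln(1 − 2P − Q) − ¼ ln(1 − 2Q).
1 − 2P − Q = 0.56, giving −½ ln(0.56) = 0.289909.
1 − 2Q = 0.6, giving −¼ ln(0.6) = 0.127706.
d = 0.289909 + 0.127706 = 0.417615.

0.42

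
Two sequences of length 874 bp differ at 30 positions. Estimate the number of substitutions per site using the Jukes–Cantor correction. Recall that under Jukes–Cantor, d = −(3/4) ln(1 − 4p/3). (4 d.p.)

0.0351

p = 30/874 ≈ 0.034325.
d = −(3/4) ln(1 − 4p/3) = −0.75 ln(1 − 0.045767) = −0.75 ln(0.954233)
  = −0.75 × (-0.046847) = 0.035135 substitutions/site.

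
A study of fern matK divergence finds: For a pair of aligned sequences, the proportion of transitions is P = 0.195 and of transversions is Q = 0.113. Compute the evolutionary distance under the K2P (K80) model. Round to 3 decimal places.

0.414

Under the Kimura two-parameter model, d = −½ ln(1 − 2P − Q) − ¼ ln(1 − 2Q).
1 − 2P − Q = 0.497, giving −½ ln(0.497) = 0.349583.
1 − 2Q = 0.774, giving −¼ ln(0.774) = 0.064046.
d = 0.349583 + 0.064046 = 0.413629.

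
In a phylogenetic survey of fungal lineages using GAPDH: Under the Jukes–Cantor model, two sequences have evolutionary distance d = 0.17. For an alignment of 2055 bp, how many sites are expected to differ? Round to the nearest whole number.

Invert JC69: p = (3/4)(1 − e^(−4d/3)) = 0.75 × (1 − e^(-0.226667)) = 0.75 × (1 − 0.797186) = 0.152111.
Expected differing sites = pL ≈ 0.152111 × 2055 = 312.588105 ≈ 313.

313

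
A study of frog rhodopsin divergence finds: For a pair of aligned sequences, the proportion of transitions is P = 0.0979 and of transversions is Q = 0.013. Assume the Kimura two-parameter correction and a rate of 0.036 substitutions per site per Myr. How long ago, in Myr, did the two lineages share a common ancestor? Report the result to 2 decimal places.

Under the Kimura two-parameter model, d = −½ ln(1 − 2P − Q) − ¼ ln(1 − 2Q).
1 − 2P − Q = 0.7912, giving −½ ln(0.7912) = 0.117102.
1 − 2Q = 0.974, giving −¼ ln(0.974) = 0.006586.
d = 0.117102 + 0.006586 = 0.123688.
Under a molecular clock d = 2μt, so t = d/(2μ) = 0.123688 / (2 × 0.036) = 1.72 Myr.

1.72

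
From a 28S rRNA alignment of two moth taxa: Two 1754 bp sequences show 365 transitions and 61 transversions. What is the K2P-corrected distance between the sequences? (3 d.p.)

P = 365/1754 ≈ 0.208096 and Q = 61/1754 ≈ 0.034778.
Under the Kimura two-parameter model, d = −½ ln(1 − 2P − Q) − ¼ ln(1 − 2Q).
1 − 2P − Q = 0.54903, giving −½ ln(0.54903) = 0.299801.
1 − 2Q = 0.930444, giving −¼ ln(0.930444) = 0.018023.
d = 0.299801 + 0.018023 = 0.317824.

0.318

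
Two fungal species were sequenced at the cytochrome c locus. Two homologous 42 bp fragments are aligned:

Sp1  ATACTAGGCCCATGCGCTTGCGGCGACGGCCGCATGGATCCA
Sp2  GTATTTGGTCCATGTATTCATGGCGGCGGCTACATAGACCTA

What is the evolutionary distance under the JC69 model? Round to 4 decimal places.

0.5319

The sequences differ at 16 of 42 sites, so p = 16/42 ≈ 0.380952.
d = −(3/4) ln(1 − 4p/3) = −0.75 ln(1 − 0.507936) = −0.75 ln(0.492064)
  = −0.75 × (-0.709146) = 0.531860 substitutions/site.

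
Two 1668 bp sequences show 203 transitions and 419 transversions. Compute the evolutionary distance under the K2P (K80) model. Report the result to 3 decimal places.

0.516

P = 203/1668 ≈ 0.121703 and Q = 419/1668 ≈ 0.251199.
Under the Kimura two-parameter model, d = −½ ln(1 − 2P − Q) − ¼ ln(1 − 2Q).
1 − 2P − Q = 0.505395, giving −½ ln(0.505395) = 0.341207.
1 − 2Q = 0.497602, giving −¼ ln(0.497602) = 0.174489.
d = 0.341207 + 0.174489 = 0.515696.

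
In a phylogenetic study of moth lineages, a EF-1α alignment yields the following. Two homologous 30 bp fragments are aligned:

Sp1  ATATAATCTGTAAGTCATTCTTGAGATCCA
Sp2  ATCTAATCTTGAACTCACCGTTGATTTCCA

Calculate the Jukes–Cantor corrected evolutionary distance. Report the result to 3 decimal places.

The sequences differ at 9 of 30 sites (3, 10, 11, 14, 18, 19, 20, 25, 26), so p = 9/30 = 0.3.
d = −(3/4) ln(1 − 4p/3) = −0.75 ln(1 − 0.4) = −0.75 ln(0.6)
  = −0.75 × (-0.510826) = 0.383120 substitutions/site.

0.383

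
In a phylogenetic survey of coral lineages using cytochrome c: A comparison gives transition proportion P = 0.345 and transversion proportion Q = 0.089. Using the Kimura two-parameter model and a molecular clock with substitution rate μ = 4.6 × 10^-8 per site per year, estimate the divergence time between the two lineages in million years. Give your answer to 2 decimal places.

8.74

Under the Kimura two-parameter model, d = −½ ln(1 − 2P − Q) − ¼ ln(1 − 2Q).
1 − 2P − Q = 0.221, giving −½ ln(0.221) = 0.754796.
1 − 2Q = 0.822, giving −¼ ln(0.822) = 0.049004.
d = 0.754796 + 0.049004 = 0.803800.
Under a molecular clock d = 2μt, so t = d/(2μ) = 0.803800 / (2 × 4.6 × 10^-8) = 8.74 million years.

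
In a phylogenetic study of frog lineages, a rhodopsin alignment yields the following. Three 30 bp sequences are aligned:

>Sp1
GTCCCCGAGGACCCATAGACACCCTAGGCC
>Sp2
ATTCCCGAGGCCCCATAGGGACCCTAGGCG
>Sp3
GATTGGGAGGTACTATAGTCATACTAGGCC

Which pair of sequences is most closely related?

Sp1 and Sp2

Sp1–Sp2: 6/30 differ, p = 0.200, d = 0.233.
Sp1–Sp3: 11/30 differ, p = 0.367, d = 0.503.
Sp2–Sp3: 13/30 differ, p = 0.433, d = 0.647.
The smallest distance is between Sp1 and Sp2.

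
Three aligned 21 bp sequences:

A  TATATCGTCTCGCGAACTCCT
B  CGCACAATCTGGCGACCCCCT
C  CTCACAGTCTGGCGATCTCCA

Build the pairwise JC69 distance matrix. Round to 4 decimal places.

d(A,B) = 0.6355, d(A,C) = 0.5319, d(B,C) = 0.2865

A–B: 9/21 sites differ → p ≈ 0.428571, d = −0.75 ln(1 − 0.571428) = 0.635472 ≈ 0.6355.
A–C: 8/21 sites differ → p ≈ 0.380952, d = −0.75 ln(1 − 0.507936) = 0.531860 ≈ 0.5319.
B–C: 5/21 sites differ → p ≈ 0.238095, d = −0.75 ln(1 − 0.31746) = 0.286451 ≈ 0.2865.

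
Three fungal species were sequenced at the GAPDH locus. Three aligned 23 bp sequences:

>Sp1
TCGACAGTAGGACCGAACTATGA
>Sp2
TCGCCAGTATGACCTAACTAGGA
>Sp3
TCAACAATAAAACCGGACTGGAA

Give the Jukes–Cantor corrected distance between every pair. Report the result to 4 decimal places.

Sp1–Sp2: 4/23 sites differ → p ≈ 0.173913, d = −0.75 ln(1 − 0.231884) = 0.197861 ≈ 0.1979.
Sp1–Sp3: 8/23 sites differ → p ≈ 0.347826, d = −0.75 ln(1 − 0.463768) = 0.467391 ≈ 0.4674.
Sp2–Sp3: 9/23 sites differ → p ≈ 0.391304, d = −0.75 ln(1 − 0.521739) = 0.553199 ≈ 0.5532.

d(Sp1,Sp2) = 0.1979, d(Sp1,Sp3) = 0.4674, d(Sp2,Sp3) = 0.5532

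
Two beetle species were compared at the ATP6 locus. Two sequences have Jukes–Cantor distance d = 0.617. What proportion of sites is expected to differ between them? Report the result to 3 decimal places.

0.421

p = (3/4)(1 − e^(−4d/3)) = 0.75 × (1 − e^(-0.822667)) = 0.75 × (1 − 0.439259) = 0.420556.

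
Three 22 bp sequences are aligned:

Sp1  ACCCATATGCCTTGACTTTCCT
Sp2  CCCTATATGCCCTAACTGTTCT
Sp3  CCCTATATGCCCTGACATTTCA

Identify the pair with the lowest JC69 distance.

Sp1–Sp2: 6/22 differ, p = 0.273, d = 0.339.
Sp1–Sp3: 6/22 differ, p = 0.273, d = 0.339.
Sp2–Sp3: 4/22 differ, p = 0.182, d = 0.208.
The smallest distance is between Sp2 and Sp3.

Sp2 and Sp3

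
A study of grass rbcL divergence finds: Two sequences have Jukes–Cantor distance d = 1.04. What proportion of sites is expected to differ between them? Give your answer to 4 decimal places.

p = (3/4)(1 − e^(−4d/3)) = 0.75 × (1 − e^(-1.386667)) = 0.75 × (1 − 0.249907) = 0.562570.

0.5626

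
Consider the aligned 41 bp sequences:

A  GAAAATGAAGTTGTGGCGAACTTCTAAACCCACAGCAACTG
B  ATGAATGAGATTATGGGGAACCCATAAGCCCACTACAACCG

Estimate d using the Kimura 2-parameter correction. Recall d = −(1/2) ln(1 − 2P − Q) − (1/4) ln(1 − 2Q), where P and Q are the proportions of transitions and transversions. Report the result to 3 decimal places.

Of 41 sites, 10 differences are transitions and 4 are transversions, so P = 10/41 ≈ 0.243902 and Q = 4/41 ≈ 0.097561.
Under the Kimura two-parameter model, d = −½ ln(1 − 2P − Q) − ¼ ln(1 − 2Q).
1 − 2P − Q = 0.414635, giving −½ ln(0.414635) = 0.440178.
1 − 2Q = 0.804878, giving −¼ ln(0.804878) = 0.054266.
d = 0.440178 + 0.054266 = 0.494444.

0.494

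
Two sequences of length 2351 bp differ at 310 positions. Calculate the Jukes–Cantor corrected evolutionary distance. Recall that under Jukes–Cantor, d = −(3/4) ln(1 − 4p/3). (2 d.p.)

0.15

p = 310/2351 ≈ 0.131859.
d = −(3/4) ln(1 − 4p/3) = −0.75 ln(1 − 0.175812) = −0.75 ln(0.824188)
  = −0.75 × (-0.193357) = 0.145018 substitutions/site.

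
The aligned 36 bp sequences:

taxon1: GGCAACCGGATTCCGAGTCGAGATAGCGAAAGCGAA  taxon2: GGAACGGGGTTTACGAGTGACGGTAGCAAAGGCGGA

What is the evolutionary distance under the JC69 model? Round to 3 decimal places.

The sequences differ at 13 of 36 sites, so p = 13/36 ≈ 0.361111.
d = −(3/4) ln(1 − 4p/3) = −0.75 ln(1 − 0.481481) = −0.75 ln(0.518519)
  = −0.75 × (-0.656779) = 0.492584 substitutions/site.

0.493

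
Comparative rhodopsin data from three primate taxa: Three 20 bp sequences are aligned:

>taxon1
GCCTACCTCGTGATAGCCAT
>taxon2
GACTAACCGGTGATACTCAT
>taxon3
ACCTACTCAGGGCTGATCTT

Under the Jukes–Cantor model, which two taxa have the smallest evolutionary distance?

taxon1 and taxon2

taxon1–taxon2: 6/20 differ, p = 0.300, d = 0.383.
taxon1–taxon3: 10/20 differ, p = 0.500, d = 0.824.
taxon2–taxon3: 10/20 differ, p = 0.500, d = 0.824.
The smallest distance is between taxon1 and taxon2.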